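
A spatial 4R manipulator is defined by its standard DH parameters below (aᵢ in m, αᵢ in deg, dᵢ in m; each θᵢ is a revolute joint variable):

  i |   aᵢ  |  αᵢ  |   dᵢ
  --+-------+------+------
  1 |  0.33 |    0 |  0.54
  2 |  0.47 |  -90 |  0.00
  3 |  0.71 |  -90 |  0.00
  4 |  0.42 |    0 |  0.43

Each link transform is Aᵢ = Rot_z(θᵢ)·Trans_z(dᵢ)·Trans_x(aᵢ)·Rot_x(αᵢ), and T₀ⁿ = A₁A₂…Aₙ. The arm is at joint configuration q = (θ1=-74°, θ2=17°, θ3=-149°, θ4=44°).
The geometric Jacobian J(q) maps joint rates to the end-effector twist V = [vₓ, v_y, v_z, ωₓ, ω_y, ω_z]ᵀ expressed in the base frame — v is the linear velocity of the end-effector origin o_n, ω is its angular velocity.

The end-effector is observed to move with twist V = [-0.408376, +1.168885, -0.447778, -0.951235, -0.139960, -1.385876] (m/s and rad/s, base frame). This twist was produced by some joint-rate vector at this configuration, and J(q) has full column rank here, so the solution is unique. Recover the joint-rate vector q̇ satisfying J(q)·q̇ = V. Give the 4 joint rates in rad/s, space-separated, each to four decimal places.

-0.2140 -0.5050 -0.8740 -0.7780

o_n = [-0.2496, -0.3284, 1.4299]
J₁: ẑ×o_n = [0.3284, -0.2496, 0.0000], ω = ẑ
J2: z=[0.0000, 0.0000, 1.0000] o=[0.0910, -0.3172, 0.5400] → [0.0112, -0.3406, 0.0000, 0.0000, 0.0000, 1.0000]
J3: z=[0.8387, 0.5446, 0.0000] o=[0.3469, -0.7114, 0.5400] → [0.4847, -0.7463, 0.6461, 0.8387, 0.5446, 0.0000]
J4: z=[0.2805, -0.4319, 0.8572] o=[0.0155, -0.2010, 0.9057] → [-0.1172, -0.3743, -0.1503, 0.2805, -0.4319, 0.8572]
q̇ = J⁺·V = [-0.2140, -0.5050, -0.8740, -0.7780]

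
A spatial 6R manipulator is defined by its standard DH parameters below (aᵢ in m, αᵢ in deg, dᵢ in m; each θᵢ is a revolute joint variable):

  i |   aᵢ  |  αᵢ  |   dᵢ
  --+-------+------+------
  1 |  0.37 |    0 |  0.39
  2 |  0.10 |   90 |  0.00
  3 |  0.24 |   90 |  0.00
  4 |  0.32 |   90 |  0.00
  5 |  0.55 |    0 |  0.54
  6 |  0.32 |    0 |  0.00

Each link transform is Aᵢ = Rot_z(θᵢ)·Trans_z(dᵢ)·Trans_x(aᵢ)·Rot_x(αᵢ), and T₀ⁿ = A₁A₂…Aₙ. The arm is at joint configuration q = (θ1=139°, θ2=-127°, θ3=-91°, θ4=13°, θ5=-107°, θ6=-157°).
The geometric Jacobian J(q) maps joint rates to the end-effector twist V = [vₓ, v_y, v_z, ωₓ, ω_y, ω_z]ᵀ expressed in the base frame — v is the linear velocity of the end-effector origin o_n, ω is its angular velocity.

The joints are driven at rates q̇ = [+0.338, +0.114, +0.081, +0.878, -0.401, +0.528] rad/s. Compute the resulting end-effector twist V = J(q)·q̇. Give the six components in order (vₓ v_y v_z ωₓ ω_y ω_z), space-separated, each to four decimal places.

-0.3211 -0.1681 -0.1750 -0.8681 -0.1408 0.4388

o_n = [-0.0901, 0.7920, -0.0975]
J₁: ẑ×o_n = [-0.7920, -0.0901, 0.0000], ω = ẑ
J2: z=[0.0000, 0.0000, 1.0000] o=[-0.2792, 0.2427, 0.3900] → [-0.5492, 0.1892, 0.0000, 0.0000, 0.0000, 1.0000]
J3: z=[0.2079, -0.9781, 0.0000] o=[-0.1814, 0.2635, 0.3900] → [0.4769, 0.1014, 0.1992, 0.2079, -0.9781, 0.0000]
J4: z=[-0.9780, -0.2079, 0.0175] o=[-0.1855, 0.2627, 0.1500] → [0.0422, -0.2405, -0.4978, -0.9780, -0.2079, 0.0175]
J5: z=[-0.2064, 0.9523, -0.2249] o=[-0.1759, 0.1911, -0.1617] → [0.1962, -0.0061, -0.2058, -0.2064, 0.9523, -0.2249]
J6: z=[-0.2064, 0.9523, -0.2249] o=[0.2222, 0.8506, -0.1357] → [0.0231, 0.0781, 0.3095, -0.2064, 0.9523, -0.2249]
V = J·q̇ = [-0.3211, -0.1681, -0.1750, -0.8681, -0.1408, 0.4388]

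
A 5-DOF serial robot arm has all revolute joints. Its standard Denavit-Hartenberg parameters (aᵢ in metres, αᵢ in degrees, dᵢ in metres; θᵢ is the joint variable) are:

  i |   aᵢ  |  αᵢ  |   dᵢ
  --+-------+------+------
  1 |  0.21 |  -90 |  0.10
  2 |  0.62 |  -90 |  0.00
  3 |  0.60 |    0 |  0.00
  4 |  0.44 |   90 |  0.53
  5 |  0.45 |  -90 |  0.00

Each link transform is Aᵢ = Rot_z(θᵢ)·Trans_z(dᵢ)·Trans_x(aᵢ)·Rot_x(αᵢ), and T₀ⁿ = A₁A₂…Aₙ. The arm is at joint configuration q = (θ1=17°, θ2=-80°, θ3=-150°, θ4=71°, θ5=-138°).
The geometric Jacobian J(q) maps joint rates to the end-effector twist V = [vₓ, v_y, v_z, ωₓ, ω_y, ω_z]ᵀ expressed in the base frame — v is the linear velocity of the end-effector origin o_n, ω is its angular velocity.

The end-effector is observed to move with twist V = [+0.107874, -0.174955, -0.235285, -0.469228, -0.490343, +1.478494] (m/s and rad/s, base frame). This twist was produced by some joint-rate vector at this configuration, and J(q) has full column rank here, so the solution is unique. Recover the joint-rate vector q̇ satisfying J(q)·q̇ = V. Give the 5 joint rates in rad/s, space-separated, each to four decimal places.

o_n = [0.3184, 0.5194, 0.1790]
J₁: ẑ×o_n = [-0.5194, 0.3184, 0.0000], ω = ẑ
J2: z=[-0.2924, 0.9563, 0.0000] o=[0.2008, 0.0614, 0.1000] → [0.0755, 0.0231, -0.2463, -0.2924, 0.9563, 0.0000]
J3: z=[0.9418, 0.2879, -0.1736] o=[0.3038, 0.0929, 0.7106] → [-0.0790, 0.4981, 0.3975, 0.9418, 0.2879, -0.1736]
J4: z=[0.9418, 0.2879, -0.1736] o=[0.1298, 0.3534, 0.1989] → [0.0231, -0.0140, 0.1021, 0.9418, 0.2879, -0.1736]
J5: z=[-0.2188, 0.1326, -0.9667] o=[0.5166, 0.9233, 0.1895] → [-0.3918, 0.1893, 0.1147, -0.2188, 0.1326, -0.9667]
q̇ = J⁺·V = [0.4770, -0.1600, -0.3190, -0.4380, -0.9000]

0.4770 -0.1600 -0.3190 -0.4380 -0.9000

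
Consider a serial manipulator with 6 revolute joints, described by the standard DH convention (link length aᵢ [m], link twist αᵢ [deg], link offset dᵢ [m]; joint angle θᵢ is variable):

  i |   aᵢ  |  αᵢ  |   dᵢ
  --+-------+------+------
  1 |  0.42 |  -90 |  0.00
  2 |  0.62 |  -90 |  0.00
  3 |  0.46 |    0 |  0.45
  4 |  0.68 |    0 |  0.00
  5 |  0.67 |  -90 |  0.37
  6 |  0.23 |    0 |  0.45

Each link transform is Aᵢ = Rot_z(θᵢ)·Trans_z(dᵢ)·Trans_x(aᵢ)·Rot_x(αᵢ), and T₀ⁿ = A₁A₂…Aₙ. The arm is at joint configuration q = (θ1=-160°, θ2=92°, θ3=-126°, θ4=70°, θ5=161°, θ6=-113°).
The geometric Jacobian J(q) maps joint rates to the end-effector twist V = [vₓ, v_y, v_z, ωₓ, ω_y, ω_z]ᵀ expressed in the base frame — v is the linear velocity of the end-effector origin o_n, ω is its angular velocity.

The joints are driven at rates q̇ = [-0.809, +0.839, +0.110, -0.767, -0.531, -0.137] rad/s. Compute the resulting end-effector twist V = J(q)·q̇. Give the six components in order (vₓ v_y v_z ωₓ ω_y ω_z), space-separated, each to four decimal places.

o_n = [0.7473, -0.2516, -0.1090]
J₁: ẑ×o_n = [0.2516, 0.7473, -0.0000], ω = ẑ
J2: z=[0.3420, -0.9397, 0.0000] o=[-0.3947, -0.1436, 0.0000] → [0.1024, 0.0373, 1.0361, 0.3420, -0.9397, 0.0000]
J3: z=[0.9391, 0.3418, 0.0349] o=[-0.3743, -0.1362, -0.6196] → [0.1786, -0.4404, -0.4917, 0.9391, 0.3418, 0.0349]
J4: z=[0.9391, 0.3418, 0.0349] o=[0.1667, -0.3354, -0.3337] → [0.0739, -0.1908, -0.1198, 0.9391, 0.3418, 0.0349]
J5: z=[0.9391, 0.3418, 0.0349] o=[0.3720, -0.8606, -0.7137] → [0.1855, -0.5548, 0.4436, 0.9391, 0.3418, 0.0349]
J6: z=[0.0568, -0.2547, 0.9653] o=[0.4924, -0.1280, -0.5275] → [0.0127, 0.2222, 0.0579, 0.0568, -0.2547, 0.9653]
V = J·q̇ = [-0.2549, -0.2112, 0.6636, -0.8365, -1.1596, -0.9827]

-0.2549 -0.2112 0.6636 -0.8365 -1.1596 -0.9827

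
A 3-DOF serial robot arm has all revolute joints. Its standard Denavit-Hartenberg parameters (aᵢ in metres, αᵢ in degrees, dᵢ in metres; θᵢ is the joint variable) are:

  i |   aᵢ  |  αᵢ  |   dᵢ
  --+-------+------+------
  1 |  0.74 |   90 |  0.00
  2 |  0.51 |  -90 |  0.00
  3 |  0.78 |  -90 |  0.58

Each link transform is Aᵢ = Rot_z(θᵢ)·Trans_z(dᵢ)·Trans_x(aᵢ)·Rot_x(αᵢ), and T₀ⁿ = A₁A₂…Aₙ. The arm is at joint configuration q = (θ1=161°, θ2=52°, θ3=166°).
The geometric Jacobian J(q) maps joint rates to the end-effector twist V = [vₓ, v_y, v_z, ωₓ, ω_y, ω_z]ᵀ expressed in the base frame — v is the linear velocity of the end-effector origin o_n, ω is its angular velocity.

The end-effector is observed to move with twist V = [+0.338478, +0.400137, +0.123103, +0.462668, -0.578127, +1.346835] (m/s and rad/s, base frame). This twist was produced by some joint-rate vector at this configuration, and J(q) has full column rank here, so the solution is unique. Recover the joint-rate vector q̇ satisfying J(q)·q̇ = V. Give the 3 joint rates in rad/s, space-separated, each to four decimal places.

0.8580 -0.3960 0.7940

o_n = [-0.1853, -0.1358, 0.1626]
J₁: ẑ×o_n = [0.1358, -0.1853, 0.0000], ω = ẑ
J2: z=[0.3256, 0.9455, 0.0000] o=[-0.6997, 0.2409, 0.0000] → [0.1537, -0.0529, -0.6090, 0.3256, 0.9455, 0.0000]
J3: z=[0.7451, -0.2566, 0.6157] o=[-0.9966, 0.3431, 0.4019] → [0.3562, 0.6778, -0.1487, 0.7451, -0.2566, 0.6157]
q̇ = J⁺·V = [0.8580, -0.3960, 0.7940]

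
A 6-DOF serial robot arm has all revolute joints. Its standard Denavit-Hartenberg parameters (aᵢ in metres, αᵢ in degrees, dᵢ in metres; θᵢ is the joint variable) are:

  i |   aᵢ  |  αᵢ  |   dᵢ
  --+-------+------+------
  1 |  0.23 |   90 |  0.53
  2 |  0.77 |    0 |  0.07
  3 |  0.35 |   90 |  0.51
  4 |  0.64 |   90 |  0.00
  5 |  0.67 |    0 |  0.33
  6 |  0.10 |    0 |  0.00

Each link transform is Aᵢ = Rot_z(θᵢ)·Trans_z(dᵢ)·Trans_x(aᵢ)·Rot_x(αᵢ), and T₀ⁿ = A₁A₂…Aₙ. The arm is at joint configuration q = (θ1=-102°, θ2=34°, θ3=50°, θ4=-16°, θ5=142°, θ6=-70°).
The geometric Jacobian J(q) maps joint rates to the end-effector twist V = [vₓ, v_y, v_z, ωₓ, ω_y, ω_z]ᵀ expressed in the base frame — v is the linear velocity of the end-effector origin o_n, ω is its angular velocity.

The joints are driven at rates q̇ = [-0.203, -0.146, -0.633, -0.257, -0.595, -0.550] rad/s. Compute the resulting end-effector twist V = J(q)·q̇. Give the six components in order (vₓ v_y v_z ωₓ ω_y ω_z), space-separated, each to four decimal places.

-0.2956 -0.5368 -0.3003 -0.2683 0.2846 0.1377

o_n = [-0.5126, -1.3373, 1.3018]
J₁: ẑ×o_n = [1.3373, -0.5126, 0.0000], ω = ẑ
J2: z=[-0.9781, 0.2079, 0.0000] o=[-0.0478, -0.2250, 0.5300] → [0.1605, 0.7549, 1.1846, -0.9781, 0.2079, 0.0000]
J3: z=[-0.9781, 0.2079, 0.0000] o=[-0.2490, -0.8348, 0.9606] → [0.0709, 0.3338, 0.5463, -0.9781, 0.2079, 0.0000]
J4: z=[-0.2068, -0.9728, -0.1045] o=[-0.7555, -0.7646, 1.3087] → [-0.0532, -0.0268, 0.3547, -0.2068, -0.9728, -0.1045]
J5: z=[0.9462, -0.1717, -0.2741] o=[-0.5963, -0.8642, 1.9205] → [-0.0235, 0.5625, -0.4333, 0.9462, -0.1717, -0.2741]
J6: z=[0.9462, -0.1717, -0.2741] o=[-0.5006, -1.2399, 1.2822] → [-0.0300, -0.0153, -0.0942, 0.9462, -0.1717, -0.2741]
V = J·q̇ = [-0.2956, -0.5368, -0.3003, -0.2683, 0.2846, 0.1377]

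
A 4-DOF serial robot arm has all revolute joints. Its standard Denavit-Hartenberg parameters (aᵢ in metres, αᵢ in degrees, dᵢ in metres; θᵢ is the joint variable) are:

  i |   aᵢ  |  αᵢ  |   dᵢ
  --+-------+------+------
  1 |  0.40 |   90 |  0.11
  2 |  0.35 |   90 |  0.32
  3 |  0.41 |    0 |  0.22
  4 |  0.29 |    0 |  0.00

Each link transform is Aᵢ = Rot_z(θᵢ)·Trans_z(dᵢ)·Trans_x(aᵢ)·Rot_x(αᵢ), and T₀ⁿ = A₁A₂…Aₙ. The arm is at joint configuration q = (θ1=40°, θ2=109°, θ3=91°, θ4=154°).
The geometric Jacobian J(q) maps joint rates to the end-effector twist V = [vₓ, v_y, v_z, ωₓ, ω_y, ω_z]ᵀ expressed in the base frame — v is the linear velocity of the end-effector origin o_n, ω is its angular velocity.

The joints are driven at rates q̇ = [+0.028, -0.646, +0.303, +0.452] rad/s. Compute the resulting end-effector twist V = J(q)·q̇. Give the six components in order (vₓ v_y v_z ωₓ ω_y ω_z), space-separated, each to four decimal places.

o_n = [0.7111, -0.0131, 0.3899]
J₁: ẑ×o_n = [0.0131, 0.7111, -0.0000], ω = ẑ
J2: z=[0.6428, -0.7660, 0.0000] o=[0.3064, 0.2571, 0.1100] → [-0.2144, -0.1799, 0.1363, 0.6428, -0.7660, 0.0000]
J3: z=[0.7243, 0.6078, 0.3256] o=[0.4248, -0.0613, 0.4409] → [-0.0467, 0.1302, -0.1391, 0.7243, 0.6078, 0.3256]
J4: z=[0.7243, 0.6078, 0.3256] o=[0.8495, -0.2401, 0.5058] → [-0.1443, 0.0389, 0.2485, 0.7243, 0.6078, 0.3256]
V = J·q̇ = [0.0595, 0.1932, -0.0179, 0.1316, 0.9537, 0.2738]

0.0595 0.1932 -0.0179 0.1316 0.9537 0.2738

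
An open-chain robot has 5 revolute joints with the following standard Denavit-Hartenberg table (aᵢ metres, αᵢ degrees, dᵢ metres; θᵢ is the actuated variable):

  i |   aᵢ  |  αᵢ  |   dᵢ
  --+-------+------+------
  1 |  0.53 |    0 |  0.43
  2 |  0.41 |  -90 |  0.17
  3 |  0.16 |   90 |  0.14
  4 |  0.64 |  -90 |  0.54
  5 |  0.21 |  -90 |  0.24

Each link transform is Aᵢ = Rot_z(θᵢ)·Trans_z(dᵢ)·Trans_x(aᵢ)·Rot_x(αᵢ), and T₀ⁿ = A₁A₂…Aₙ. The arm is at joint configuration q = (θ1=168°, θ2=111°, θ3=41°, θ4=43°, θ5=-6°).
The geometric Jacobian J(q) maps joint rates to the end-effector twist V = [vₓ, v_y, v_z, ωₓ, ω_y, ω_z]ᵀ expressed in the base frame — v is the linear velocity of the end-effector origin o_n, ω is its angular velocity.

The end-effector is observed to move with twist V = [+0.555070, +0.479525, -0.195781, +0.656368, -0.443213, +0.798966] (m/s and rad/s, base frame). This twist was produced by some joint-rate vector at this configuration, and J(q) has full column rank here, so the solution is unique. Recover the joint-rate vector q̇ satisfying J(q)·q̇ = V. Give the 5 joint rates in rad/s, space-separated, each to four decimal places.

0.5650 -0.2370 0.6850 0.7100 -0.1450

o_n = [0.5597, -0.9790, 0.6192]
J₁: ẑ×o_n = [0.9790, 0.5597, -0.0000], ω = ẑ
J2: z=[0.0000, 0.0000, 1.0000] o=[-0.5184, 0.1102, 0.4300] → [1.0892, 1.0781, -0.0000, 0.0000, 0.0000, 1.0000]
J3: z=[0.9877, 0.1564, 0.0000] o=[-0.4543, -0.2948, 0.6000] → [0.0030, -0.0190, -0.8344, 0.9877, 0.1564, 0.0000]
J4: z=[0.1026, -0.6480, 0.7547] o=[-0.2971, -0.3921, 0.4950] → [0.3624, 0.6339, 0.4950, 0.1026, -0.6480, 0.7547]
J5: z=[0.6418, 0.6228, 0.4474] o=[0.2447, -1.0227, 0.5955] → [-0.0048, 0.1257, -0.1682, 0.6418, 0.6228, 0.4474]
q̇ = J⁺·V = [0.5650, -0.2370, 0.6850, 0.7100, -0.1450]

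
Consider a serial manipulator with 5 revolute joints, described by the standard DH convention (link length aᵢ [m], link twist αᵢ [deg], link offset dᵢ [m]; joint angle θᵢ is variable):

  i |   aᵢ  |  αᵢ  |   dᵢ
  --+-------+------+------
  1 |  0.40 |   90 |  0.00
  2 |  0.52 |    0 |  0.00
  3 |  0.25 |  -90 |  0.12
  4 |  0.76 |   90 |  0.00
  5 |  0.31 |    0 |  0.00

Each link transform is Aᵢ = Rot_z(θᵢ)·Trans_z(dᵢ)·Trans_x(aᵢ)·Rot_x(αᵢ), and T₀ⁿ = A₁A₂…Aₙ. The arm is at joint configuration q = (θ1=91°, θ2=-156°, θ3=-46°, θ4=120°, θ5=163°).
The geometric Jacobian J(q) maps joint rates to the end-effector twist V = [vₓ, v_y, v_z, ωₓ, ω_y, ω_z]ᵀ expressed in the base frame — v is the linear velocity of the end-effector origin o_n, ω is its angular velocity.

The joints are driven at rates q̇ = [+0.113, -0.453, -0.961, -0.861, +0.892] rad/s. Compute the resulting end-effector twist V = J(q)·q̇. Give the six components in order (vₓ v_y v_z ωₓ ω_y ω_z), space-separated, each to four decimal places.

-0.1066 -0.4976 0.6769 -1.8528 -0.4261 1.2007

o_n = [-0.2792, -0.1308, -0.2887]
J₁: ẑ×o_n = [0.1308, -0.2792, 0.0000], ω = ẑ
J2: z=[0.9998, 0.0175, 0.0000] o=[-0.0070, 0.3999, 0.0000] → [-0.0050, 0.2887, -0.5259, 0.9998, 0.0175, 0.0000]
J3: z=[0.9998, 0.0175, 0.0000] o=[0.0013, -0.0750, -0.2115] → [-0.0013, 0.0772, -0.0509, 0.9998, 0.0175, 0.0000]
J4: z=[0.0065, -0.3745, -0.9272] o=[0.1253, -0.3047, -0.1179] → [0.2252, 0.3762, -0.1504, 0.0065, -0.3745, -0.9272]
J5: z=[-0.4859, -0.8116, 0.3244] o=[-0.5389, 0.0361, -0.2602] → [0.0773, 0.0704, 0.2918, -0.4859, -0.8116, 0.3244]
V = J·q̇ = [-0.1066, -0.4976, 0.6769, -1.8528, -0.4261, 1.2007]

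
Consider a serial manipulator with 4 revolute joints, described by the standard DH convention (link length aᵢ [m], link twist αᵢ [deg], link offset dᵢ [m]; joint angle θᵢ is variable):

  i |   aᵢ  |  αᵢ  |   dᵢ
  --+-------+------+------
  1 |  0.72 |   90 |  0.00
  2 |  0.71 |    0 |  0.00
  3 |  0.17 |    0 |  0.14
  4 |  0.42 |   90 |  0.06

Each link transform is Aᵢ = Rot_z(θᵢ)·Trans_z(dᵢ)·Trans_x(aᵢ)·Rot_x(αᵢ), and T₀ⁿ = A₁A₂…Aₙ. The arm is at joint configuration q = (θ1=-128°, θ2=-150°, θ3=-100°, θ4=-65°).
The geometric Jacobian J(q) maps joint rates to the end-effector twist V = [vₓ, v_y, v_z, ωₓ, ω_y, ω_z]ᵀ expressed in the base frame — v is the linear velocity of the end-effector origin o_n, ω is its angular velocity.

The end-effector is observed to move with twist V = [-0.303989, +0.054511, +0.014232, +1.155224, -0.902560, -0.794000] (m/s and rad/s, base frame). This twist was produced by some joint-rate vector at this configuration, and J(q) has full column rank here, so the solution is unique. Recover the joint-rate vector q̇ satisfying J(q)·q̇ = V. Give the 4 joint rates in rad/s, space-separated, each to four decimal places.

o_n = [-0.3694, -0.1479, 0.1017]
J₁: ẑ×o_n = [0.1479, -0.3694, 0.0000], ω = ẑ
J2: z=[-0.7880, 0.6157, 0.0000] o=[-0.4433, -0.5674, 0.0000] → [0.0626, 0.0802, -0.3760, -0.7880, 0.6157, 0.0000]
J3: z=[-0.7880, 0.6157, 0.0000] o=[-0.0647, -0.0828, -0.3550] → [0.2812, 0.3599, 0.2388, -0.7880, 0.6157, 0.0000]
J4: z=[-0.7880, 0.6157, 0.0000] o=[-0.1392, 0.0492, -0.1953] → [0.1828, 0.2340, 0.2970, -0.7880, 0.6157, 0.0000]
q̇ = J⁺·V = [-0.7940, -0.6690, 0.0110, -0.8080]

-0.7940 -0.6690 0.0110 -0.8080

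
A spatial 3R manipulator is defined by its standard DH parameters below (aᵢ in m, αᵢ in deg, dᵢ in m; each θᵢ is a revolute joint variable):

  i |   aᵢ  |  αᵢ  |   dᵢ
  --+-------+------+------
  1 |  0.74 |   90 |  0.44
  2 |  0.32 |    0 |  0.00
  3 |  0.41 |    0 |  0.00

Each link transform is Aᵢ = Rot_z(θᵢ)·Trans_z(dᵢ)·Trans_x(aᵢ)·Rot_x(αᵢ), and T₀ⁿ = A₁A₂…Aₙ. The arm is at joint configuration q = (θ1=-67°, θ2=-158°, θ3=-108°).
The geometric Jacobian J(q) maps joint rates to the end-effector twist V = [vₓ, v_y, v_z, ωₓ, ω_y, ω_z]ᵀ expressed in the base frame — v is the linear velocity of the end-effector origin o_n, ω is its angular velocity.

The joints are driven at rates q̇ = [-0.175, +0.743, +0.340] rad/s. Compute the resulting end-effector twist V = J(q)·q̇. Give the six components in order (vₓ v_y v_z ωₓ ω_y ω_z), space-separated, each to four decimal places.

o_n = [0.1620, -0.3817, 0.7291]
J₁: ẑ×o_n = [0.3817, 0.1620, -0.0000], ω = ẑ
J2: z=[-0.9205, -0.3907, 0.0000] o=[0.2891, -0.6812, 0.4400] → [-0.1130, 0.2661, -0.3253, -0.9205, -0.3907, 0.0000]
J3: z=[-0.9205, -0.3907, 0.0000] o=[0.1732, -0.4081, 0.3201] → [-0.1598, 0.3765, -0.0286, -0.9205, -0.3907, 0.0000]
V = J·q̇ = [-0.2051, 0.2974, -0.2514, -0.9969, -0.4232, -0.1750]

-0.2051 0.2974 -0.2514 -0.9969 -0.4232 -0.1750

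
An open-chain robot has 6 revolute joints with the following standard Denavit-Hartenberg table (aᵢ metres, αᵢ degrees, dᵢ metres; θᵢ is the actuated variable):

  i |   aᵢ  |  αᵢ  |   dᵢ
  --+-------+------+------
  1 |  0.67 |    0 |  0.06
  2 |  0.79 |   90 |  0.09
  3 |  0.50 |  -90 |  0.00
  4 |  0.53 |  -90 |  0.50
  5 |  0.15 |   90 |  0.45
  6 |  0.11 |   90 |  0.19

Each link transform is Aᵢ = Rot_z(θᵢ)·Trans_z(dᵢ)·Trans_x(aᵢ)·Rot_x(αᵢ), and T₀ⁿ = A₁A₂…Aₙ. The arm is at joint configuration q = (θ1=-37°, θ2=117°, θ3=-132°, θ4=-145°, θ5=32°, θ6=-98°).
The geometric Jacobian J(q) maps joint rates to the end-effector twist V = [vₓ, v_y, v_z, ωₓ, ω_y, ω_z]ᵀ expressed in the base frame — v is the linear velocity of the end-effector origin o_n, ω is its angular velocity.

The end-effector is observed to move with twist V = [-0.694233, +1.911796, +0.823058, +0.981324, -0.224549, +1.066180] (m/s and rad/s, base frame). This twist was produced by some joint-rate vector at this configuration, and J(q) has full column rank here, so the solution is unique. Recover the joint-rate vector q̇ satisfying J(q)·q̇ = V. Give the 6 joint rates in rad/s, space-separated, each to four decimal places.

o_n = [1.4344, 0.6274, -0.3081]
J₁: ẑ×o_n = [-0.6274, 1.4344, 0.0000], ω = ẑ
J2: z=[0.0000, 0.0000, 1.0000] o=[0.5351, -0.4032, 0.0600] → [-1.0306, 0.8993, 0.0000, 0.0000, 0.0000, 1.0000]
J3: z=[0.9848, -0.1736, 0.0000] o=[0.6723, 0.3748, 0.1500] → [0.0796, 0.4512, 0.3811, 0.9848, -0.1736, 0.0000]
J4: z=[0.1290, 0.7319, -0.6691] o=[0.6142, 0.0453, -0.2216] → [0.3262, -0.5376, -0.5251, 0.1290, 0.7319, -0.6691]
J5: z=[0.7401, -0.5202, -0.4263] o=[1.0285, 0.6445, -0.2335] → [0.0315, -0.1178, 0.1984, 0.7401, -0.5202, -0.4263]
J6: z=[0.4592, 0.8539, -0.2449] o=[1.4352, 0.4083, -0.2947] → [0.0422, 0.0064, 0.1014, 0.4592, 0.8539, -0.2449]
q̇ = J⁺·V = [0.9830, -0.1490, 0.3700, -0.9580, 0.4410, 0.9020]

0.9830 -0.1490 0.3700 -0.9580 0.4410 0.9020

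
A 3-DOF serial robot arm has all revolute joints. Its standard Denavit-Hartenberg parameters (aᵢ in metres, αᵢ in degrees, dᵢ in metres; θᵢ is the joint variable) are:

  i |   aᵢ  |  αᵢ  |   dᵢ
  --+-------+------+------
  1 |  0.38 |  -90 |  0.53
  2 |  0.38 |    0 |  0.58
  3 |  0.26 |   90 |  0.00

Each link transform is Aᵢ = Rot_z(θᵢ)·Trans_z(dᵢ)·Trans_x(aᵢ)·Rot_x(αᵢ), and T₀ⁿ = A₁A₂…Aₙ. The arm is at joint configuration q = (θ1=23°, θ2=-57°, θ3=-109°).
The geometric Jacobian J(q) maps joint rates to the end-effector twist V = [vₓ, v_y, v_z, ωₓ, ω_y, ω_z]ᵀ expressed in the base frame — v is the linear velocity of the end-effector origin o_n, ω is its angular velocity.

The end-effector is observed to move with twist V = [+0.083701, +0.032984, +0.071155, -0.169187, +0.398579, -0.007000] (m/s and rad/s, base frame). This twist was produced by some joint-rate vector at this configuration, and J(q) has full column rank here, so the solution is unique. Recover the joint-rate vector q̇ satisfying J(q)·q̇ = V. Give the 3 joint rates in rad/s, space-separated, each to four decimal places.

-0.0070 0.1840 0.2490

o_n = [0.0815, 0.6647, 0.9116]
J₁: ẑ×o_n = [-0.6647, 0.0815, 0.0000], ω = ẑ
J2: z=[-0.3907, 0.9205, 0.0000] o=[0.3498, 0.1485, 0.5300] → [0.3513, 0.1491, 0.0453, -0.3907, 0.9205, 0.0000]
J3: z=[-0.3907, 0.9205, 0.0000] o=[0.3137, 0.7632, 0.8487] → [0.0579, 0.0246, 0.2523, -0.3907, 0.9205, 0.0000]
q̇ = J⁺·V = [-0.0070, 0.1840, 0.2490]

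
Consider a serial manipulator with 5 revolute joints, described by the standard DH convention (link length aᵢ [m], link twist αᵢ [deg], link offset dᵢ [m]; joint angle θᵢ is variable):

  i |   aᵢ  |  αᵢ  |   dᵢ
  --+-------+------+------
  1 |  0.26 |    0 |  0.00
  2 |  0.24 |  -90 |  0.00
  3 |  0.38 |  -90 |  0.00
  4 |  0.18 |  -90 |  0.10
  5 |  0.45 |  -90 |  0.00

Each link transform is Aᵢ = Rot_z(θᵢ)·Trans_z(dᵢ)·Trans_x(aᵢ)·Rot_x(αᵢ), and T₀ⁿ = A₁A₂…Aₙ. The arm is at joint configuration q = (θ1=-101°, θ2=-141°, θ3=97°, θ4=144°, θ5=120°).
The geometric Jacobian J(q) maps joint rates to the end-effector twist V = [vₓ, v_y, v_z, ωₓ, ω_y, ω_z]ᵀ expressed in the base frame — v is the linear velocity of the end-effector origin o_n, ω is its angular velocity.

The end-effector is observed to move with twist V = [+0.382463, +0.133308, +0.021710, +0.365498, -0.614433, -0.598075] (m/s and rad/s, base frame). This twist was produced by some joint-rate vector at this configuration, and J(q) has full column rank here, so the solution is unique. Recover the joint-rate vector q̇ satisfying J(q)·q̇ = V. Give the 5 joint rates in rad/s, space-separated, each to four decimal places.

0.3270 -0.8120 0.2400 0.6950 -0.3390

o_n = [-0.2968, 0.1534, -0.4486]
J₁: ẑ×o_n = [-0.1534, -0.2968, 0.0000], ω = ẑ
J2: z=[0.0000, 0.0000, 1.0000] o=[-0.0496, -0.2552, 0.0000] → [-0.4086, -0.2472, 0.0000, 0.0000, 0.0000, 1.0000]
J3: z=[-0.8829, -0.4695, 0.0000] o=[-0.1623, -0.0433, 0.0000] → [0.2106, -0.3961, -0.2368, -0.8829, -0.4695, 0.0000]
J4: z=[0.4660, -0.8764, 0.1219] o=[-0.1405, -0.0842, -0.3772] → [0.0337, 0.0142, -0.0263, 0.4660, -0.8764, 0.1219]
J5: z=[-0.7479, -0.3166, 0.5834] o=[-0.0089, -0.1065, -0.2204] → [-0.0794, -0.3386, -0.2855, -0.7479, -0.3166, 0.5834]
q̇ = J⁺·V = [0.3270, -0.8120, 0.2400, 0.6950, -0.3390]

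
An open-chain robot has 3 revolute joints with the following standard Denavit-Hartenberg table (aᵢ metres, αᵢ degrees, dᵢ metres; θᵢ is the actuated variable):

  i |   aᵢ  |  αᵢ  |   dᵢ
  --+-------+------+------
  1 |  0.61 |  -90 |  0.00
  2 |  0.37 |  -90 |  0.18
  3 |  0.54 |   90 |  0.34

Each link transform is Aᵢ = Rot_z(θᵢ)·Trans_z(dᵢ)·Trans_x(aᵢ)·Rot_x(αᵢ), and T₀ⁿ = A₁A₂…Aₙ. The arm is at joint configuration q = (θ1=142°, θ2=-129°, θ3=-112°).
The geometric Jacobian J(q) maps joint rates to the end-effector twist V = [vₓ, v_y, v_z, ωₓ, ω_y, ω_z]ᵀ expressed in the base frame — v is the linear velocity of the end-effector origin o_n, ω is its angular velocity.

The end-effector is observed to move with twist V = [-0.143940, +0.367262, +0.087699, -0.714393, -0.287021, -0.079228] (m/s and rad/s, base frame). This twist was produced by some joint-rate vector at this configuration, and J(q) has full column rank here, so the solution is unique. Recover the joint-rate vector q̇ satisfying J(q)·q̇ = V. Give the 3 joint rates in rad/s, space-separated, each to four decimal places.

-0.3920 0.6660 0.4970

o_n = [-1.0248, -0.0631, 0.3443]
J₁: ẑ×o_n = [0.0631, -1.0248, 0.0000], ω = ẑ
J2: z=[-0.6157, -0.7880, 0.0000] o=[-0.4807, 0.3756, 0.0000] → [-0.2713, 0.2120, -0.1587, -0.6157, -0.7880, 0.0000]
J3: z=[-0.6124, 0.4785, 0.6293] o=[-0.4080, 0.0904, 0.2875] → [0.1238, -0.3534, 0.3891, -0.6124, 0.4785, 0.6293]
q̇ = J⁺·V = [-0.3920, 0.6660, 0.4970]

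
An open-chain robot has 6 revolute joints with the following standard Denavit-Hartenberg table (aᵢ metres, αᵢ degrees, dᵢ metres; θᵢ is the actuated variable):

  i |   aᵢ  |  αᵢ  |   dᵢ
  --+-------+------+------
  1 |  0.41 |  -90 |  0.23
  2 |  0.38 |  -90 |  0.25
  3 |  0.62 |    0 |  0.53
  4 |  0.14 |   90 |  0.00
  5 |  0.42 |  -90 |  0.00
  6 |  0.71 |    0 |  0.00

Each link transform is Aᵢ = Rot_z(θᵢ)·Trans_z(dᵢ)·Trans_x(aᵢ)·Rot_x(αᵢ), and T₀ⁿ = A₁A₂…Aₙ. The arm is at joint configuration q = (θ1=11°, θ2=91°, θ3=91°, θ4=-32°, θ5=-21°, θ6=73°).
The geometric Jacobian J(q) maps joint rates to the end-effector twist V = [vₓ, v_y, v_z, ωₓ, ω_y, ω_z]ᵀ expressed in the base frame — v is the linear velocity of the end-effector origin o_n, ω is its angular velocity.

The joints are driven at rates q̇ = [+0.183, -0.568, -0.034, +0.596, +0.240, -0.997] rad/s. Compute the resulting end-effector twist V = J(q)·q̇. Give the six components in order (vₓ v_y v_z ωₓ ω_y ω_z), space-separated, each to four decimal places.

o_n = [0.3563, -1.2977, 0.0743]
J₁: ẑ×o_n = [1.2977, 0.3563, -0.0000], ω = ẑ
J2: z=[-0.1908, 0.9816, 0.0000] o=[0.4025, 0.0782, 0.2300] → [-0.1528, -0.0297, 0.3079, -0.1908, 0.9816, 0.0000]
J3: z=[-0.9815, -0.1908, 0.0175] o=[0.3483, 0.3224, -0.1499] → [-0.0145, 0.2202, 1.5916, -0.9815, -0.1908, 0.0175]
J4: z=[-0.9815, -0.1908, 0.0175] o=[-0.0535, -0.3872, -0.1299] → [-0.0231, 0.2075, 0.9718, -0.9815, -0.1908, 0.0175]
J5: z=[-0.1130, 0.5027, -0.8570] o=[-0.0318, -0.5053, -0.2020] → [-0.5402, -0.3014, -0.1056, -0.1130, 0.5027, -0.8570]
J6: z=[-0.8608, -0.4803, -0.1683] o=[0.1766, -0.8071, -0.4065] → [-0.3134, 0.3837, 0.5086, -0.8608, -0.4803, -0.1683]
V = J·q̇ = [0.4939, -0.2566, -0.1822, 0.3879, -0.0653, 0.1549]

0.4939 -0.2566 -0.1822 0.3879 -0.0653 0.1549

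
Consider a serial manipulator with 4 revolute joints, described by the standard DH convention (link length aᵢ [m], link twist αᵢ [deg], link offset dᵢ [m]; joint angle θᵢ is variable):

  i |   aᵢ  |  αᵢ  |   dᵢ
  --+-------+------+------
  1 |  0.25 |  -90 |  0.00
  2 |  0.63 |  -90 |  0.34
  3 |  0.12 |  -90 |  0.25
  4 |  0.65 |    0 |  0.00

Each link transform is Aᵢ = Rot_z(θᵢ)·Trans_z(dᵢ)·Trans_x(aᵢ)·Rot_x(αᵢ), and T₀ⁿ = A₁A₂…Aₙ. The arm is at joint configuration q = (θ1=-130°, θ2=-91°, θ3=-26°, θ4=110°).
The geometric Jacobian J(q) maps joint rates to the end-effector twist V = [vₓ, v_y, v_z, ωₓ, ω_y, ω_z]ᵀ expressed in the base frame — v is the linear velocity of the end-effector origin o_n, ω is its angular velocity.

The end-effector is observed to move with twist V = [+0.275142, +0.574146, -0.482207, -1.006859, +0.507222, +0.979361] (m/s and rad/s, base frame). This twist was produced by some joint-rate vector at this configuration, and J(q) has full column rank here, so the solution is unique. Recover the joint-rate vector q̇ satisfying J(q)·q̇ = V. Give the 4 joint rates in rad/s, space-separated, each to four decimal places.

o_n = [0.3033, -0.0977, 0.5317]
J₁: ẑ×o_n = [0.0977, 0.3033, -0.0000], ω = ẑ
J2: z=[0.7660, -0.6428, 0.0000] o=[-0.1607, -0.1915, 0.0000] → [-0.3417, -0.4073, 0.3701, 0.7660, -0.6428, 0.0000]
J3: z=[-0.6427, -0.7659, 0.0175] o=[0.1068, -0.4016, 0.6299] → [0.0699, -0.0597, -0.0448, -0.6427, -0.7659, 0.0175]
J4: z=[-0.6836, 0.5836, 0.4383] o=[-0.0123, -0.6255, 0.7421] → [-0.3542, -0.0055, -0.5450, -0.6836, 0.5836, 0.4383]
q̇ = J⁺·V = [0.8420, -0.8250, 0.2610, 0.3030]

0.8420 -0.8250 0.2610 0.3030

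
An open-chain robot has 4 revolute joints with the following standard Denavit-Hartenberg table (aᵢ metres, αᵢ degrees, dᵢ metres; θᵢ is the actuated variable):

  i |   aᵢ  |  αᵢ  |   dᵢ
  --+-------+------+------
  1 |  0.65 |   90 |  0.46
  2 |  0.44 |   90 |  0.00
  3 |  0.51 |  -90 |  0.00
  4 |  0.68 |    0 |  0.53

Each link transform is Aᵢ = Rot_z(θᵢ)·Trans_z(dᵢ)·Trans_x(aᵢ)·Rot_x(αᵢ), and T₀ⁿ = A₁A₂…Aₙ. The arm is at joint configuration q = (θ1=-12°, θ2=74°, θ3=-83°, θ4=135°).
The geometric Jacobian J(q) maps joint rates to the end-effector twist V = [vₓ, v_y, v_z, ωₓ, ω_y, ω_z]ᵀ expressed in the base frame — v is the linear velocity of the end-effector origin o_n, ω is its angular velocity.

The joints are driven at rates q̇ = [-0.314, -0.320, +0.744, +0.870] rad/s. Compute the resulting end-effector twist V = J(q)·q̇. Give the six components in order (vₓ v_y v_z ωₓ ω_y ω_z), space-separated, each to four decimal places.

o_n = [0.4377, -0.1295, 1.5246]
J₁: ẑ×o_n = [0.1295, 0.4377, -0.0000], ω = ẑ
J2: z=[-0.2079, -0.9781, 0.0000] o=[0.6358, -0.1351, 0.4600] → [-1.0413, 0.2213, -0.1949, -0.2079, -0.9781, 0.0000]
J3: z=[0.9403, -0.1999, -0.2756] o=[0.7544, -0.1604, 0.8830] → [-0.1197, -0.5160, -0.0343, 0.9403, -0.1999, -0.2756]
J4: z=[0.2423, -0.1761, 0.9541] o=[0.8764, 0.3312, 0.9427] → [0.3371, -0.5596, -0.1889, 0.2423, -0.1761, 0.9541]
V = J·q̇ = [0.4968, -1.0790, -0.1274, 0.9769, 0.0111, 0.3110]

0.4968 -1.0790 -0.1274 0.9769 0.0111 0.3110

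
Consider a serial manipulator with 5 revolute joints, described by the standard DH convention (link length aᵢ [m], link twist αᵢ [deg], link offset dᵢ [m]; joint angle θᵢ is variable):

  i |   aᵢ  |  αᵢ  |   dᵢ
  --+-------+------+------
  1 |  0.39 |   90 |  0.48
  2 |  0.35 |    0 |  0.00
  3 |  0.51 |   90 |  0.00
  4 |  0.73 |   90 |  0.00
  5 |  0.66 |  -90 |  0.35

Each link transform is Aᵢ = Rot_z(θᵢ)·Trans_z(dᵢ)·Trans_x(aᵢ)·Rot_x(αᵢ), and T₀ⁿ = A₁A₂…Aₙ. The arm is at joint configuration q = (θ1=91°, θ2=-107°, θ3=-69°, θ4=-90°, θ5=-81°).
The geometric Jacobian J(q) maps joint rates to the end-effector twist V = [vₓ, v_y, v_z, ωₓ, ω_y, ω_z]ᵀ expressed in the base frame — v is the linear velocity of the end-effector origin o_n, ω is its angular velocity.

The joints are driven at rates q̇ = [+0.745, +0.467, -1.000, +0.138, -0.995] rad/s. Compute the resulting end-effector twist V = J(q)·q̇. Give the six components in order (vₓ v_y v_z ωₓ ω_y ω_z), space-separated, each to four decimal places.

0.4871 -0.9162 -0.0975 -0.5154 -1.0114 0.8133

o_n = [-0.8361, 0.1590, -0.5162]
J₁: ẑ×o_n = [-0.1590, -0.8361, 0.0000], ω = ẑ
J2: z=[0.9998, 0.0175, 0.0000] o=[-0.0068, 0.3899, 0.4800] → [-0.0174, 0.9960, -0.2165, 0.9998, 0.0175, 0.0000]
J3: z=[0.9998, 0.0175, 0.0000] o=[-0.0050, 0.2876, 0.1453] → [-0.0115, 0.6613, -0.1141, 0.9998, 0.0175, 0.0000]
J4: z=[0.0012, -0.0697, 0.9976] o=[0.0039, -0.2211, 0.1097] → [-0.3354, -0.8372, -0.0581, 0.0012, -0.0697, 0.9976]
J5: z=[-0.0174, 0.9974, 0.0698] o=[-0.7260, -0.2338, 0.1097] → [-0.6516, -0.0186, 0.1030, -0.0174, 0.9974, 0.0698]
V = J·q̇ = [0.4871, -0.9162, -0.0975, -0.5154, -1.0114, 0.8133]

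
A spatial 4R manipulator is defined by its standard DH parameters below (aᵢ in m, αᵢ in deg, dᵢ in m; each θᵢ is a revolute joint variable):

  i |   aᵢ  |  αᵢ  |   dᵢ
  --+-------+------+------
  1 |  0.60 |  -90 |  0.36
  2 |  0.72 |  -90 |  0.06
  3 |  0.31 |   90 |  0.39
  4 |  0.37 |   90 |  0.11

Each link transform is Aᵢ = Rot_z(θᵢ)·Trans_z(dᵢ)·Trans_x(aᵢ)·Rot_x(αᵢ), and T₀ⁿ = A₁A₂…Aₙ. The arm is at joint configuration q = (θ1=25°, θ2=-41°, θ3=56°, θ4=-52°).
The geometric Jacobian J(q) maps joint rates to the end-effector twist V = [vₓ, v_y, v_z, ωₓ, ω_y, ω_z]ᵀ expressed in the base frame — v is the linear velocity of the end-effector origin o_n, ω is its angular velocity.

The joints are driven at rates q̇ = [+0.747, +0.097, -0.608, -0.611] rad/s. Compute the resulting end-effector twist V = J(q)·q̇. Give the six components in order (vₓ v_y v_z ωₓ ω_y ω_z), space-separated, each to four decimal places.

-0.3517 1.5013 0.1053 -0.6046 -0.5519 0.8735

o_n = [1.4999, 0.3416, 1.0152]
J₁: ẑ×o_n = [-0.3416, 1.4999, 0.0000], ω = ẑ
J2: z=[-0.4226, 0.9063, 0.0000] o=[0.5438, 0.2536, 0.3600] → [0.5938, 0.2769, -0.9038, -0.4226, 0.9063, 0.0000]
J3: z=[0.5946, 0.2773, -0.7547] o=[1.0109, 0.5376, 0.8324] → [-0.0973, -0.4778, -0.2522, 0.5946, 0.2773, -0.7547]
J4: z=[0.3307, 0.7712, 0.5439] o=[1.4700, 0.4681, 0.6518] → [0.3491, -0.1039, -0.0650, 0.3307, 0.7712, 0.5439]
V = J·q̇ = [-0.3517, 1.5013, 0.1053, -0.6046, -0.5519, 0.8735]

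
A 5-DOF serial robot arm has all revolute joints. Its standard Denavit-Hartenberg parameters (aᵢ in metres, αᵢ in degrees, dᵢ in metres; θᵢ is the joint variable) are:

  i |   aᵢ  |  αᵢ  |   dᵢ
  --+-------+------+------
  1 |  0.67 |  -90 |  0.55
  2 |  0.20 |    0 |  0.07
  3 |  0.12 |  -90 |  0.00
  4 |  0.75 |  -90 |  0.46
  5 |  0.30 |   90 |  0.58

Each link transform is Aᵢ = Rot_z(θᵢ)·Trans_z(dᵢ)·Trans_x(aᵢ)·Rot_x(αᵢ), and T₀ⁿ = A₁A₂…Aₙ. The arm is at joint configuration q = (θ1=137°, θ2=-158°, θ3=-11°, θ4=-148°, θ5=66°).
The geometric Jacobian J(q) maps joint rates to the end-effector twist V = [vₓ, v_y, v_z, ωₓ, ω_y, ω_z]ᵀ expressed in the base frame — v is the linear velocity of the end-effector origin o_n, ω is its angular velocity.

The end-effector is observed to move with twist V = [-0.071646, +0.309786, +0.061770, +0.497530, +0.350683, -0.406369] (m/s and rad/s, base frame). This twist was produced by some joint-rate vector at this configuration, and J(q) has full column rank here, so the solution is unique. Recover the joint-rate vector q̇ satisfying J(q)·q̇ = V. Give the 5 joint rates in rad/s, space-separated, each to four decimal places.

o_n = [-1.3028, -0.1852, 0.7479]
J₁: ẑ×o_n = [0.1852, -1.3028, 0.0000], ω = ẑ
J2: z=[-0.6820, -0.7314, 0.0000] o=[-0.4900, 0.4569, 0.5500] → [-0.1447, 0.1350, -0.1565, -0.6820, -0.7314, 0.0000]
J3: z=[-0.6820, -0.7314, 0.0000] o=[-0.4021, 0.2793, 0.6249] → [-0.0899, 0.0839, -0.3419, -0.6820, -0.7314, 0.0000]
J4: z=[-0.1395, 0.1301, 0.9816] o=[-0.3160, 0.1989, 0.6478] → [0.3901, -0.9547, 0.1820, -0.1395, 0.1301, 0.9816]
J5: z=[-0.1979, -0.9750, 0.1011] o=[-1.1078, 0.3939, 0.9780] → [0.2829, -0.0653, -0.0754, -0.1979, -0.9750, 0.1011]
q̇ = J⁺·V = [0.0380, -0.3960, -0.2600, -0.4600, 0.0710]

0.0380 -0.3960 -0.2600 -0.4600 0.0710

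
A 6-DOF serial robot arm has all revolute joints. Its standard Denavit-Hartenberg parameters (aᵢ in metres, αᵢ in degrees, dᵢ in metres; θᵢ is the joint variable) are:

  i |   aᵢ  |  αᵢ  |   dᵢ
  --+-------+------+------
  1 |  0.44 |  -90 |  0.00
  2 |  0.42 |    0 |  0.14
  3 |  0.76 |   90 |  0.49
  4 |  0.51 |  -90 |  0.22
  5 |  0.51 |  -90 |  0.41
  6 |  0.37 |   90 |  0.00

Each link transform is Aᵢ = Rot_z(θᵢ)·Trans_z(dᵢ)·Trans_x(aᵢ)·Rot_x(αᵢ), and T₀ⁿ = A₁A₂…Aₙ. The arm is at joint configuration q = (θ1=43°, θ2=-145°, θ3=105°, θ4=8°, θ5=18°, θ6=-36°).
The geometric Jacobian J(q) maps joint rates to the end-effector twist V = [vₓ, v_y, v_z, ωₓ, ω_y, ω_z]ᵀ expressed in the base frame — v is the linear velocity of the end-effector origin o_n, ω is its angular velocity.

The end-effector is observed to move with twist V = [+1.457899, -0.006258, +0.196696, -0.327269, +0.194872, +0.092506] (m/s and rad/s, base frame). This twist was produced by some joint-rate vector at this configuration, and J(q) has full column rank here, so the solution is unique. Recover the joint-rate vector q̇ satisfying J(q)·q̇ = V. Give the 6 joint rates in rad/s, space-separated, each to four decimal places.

-0.4430 0.9900 -0.9490 -0.4610 0.2850 -0.9880

o_n = [0.1963, 2.1376, 1.4648]
J₁: ẑ×o_n = [-2.1376, 0.1963, 0.0000], ω = ẑ
J2: z=[-0.6820, 0.7314, 0.0000] o=[0.3218, 0.3001, 0.0000] → [1.0713, 0.9990, -1.1614, -0.6820, 0.7314, 0.0000]
J3: z=[-0.6820, 0.7314, 0.0000] o=[-0.0253, 0.1678, 0.2409] → [0.8951, 0.8347, -1.5054, -0.6820, 0.7314, 0.0000]
J4: z=[-0.4701, -0.4384, 0.7660] o=[0.0663, 0.9232, 0.7294] → [-1.2526, 0.4453, -0.5139, -0.4701, -0.4384, 0.7660]
J5: z=[-0.7533, 0.6515, -0.0895] o=[0.1974, 1.1426, 1.2226] → [0.2468, 0.1826, -0.7488, -0.7533, 0.6515, -0.0895]
J6: z=[0.3050, 0.2256, -0.9253] o=[0.1857, 1.7791, 1.3739] → [0.3522, -0.0375, 0.1070, 0.3050, 0.2256, -0.9253]
q̇ = J⁺·V = [-0.4430, 0.9900, -0.9490, -0.4610, 0.2850, -0.9880]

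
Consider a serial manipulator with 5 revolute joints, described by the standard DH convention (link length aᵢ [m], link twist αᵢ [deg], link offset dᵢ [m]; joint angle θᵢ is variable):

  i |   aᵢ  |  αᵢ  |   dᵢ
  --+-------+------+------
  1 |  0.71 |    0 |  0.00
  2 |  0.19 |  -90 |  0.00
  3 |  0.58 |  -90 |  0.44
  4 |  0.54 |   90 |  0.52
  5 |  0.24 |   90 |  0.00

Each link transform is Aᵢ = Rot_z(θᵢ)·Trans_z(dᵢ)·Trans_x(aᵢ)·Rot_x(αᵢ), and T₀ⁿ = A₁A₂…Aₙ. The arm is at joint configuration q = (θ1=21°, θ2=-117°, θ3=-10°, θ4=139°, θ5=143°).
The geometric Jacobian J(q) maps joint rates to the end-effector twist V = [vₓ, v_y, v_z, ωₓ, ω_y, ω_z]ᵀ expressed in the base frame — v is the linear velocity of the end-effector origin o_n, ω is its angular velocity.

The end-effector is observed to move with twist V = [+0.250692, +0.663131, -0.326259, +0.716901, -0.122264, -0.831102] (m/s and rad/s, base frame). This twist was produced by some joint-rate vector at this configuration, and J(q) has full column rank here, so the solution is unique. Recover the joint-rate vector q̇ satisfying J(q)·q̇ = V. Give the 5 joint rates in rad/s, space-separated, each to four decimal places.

0.1720 -0.1340 0.6050 0.8640 -0.1600

o_n = [0.8086, -0.3820, -0.5993]
J₁: ẑ×o_n = [0.3820, 0.8086, -0.0000], ω = ẑ
J2: z=[0.0000, 0.0000, 1.0000] o=[0.6628, 0.2544, 0.0000] → [0.6364, 0.1458, -0.0000, 0.0000, 0.0000, 1.0000]
J3: z=[0.9945, -0.1045, 0.0000] o=[0.6430, 0.0655, 0.0000] → [0.0626, 0.5960, -0.4277, 0.9945, -0.1045, 0.0000]
J4: z=[-0.0182, -0.1727, -0.9848] o=[1.0209, -0.5486, 0.1007] → [0.2850, 0.1963, -0.0397, -0.0182, -0.1727, -0.9848]
J5: z=[-0.8181, -0.5637, 0.1139] o=[0.7010, -0.2022, -0.4822] → [0.0865, -0.0836, 0.2077, -0.8181, -0.5637, 0.1139]
q̇ = J⁺·V = [0.1720, -0.1340, 0.6050, 0.8640, -0.1600]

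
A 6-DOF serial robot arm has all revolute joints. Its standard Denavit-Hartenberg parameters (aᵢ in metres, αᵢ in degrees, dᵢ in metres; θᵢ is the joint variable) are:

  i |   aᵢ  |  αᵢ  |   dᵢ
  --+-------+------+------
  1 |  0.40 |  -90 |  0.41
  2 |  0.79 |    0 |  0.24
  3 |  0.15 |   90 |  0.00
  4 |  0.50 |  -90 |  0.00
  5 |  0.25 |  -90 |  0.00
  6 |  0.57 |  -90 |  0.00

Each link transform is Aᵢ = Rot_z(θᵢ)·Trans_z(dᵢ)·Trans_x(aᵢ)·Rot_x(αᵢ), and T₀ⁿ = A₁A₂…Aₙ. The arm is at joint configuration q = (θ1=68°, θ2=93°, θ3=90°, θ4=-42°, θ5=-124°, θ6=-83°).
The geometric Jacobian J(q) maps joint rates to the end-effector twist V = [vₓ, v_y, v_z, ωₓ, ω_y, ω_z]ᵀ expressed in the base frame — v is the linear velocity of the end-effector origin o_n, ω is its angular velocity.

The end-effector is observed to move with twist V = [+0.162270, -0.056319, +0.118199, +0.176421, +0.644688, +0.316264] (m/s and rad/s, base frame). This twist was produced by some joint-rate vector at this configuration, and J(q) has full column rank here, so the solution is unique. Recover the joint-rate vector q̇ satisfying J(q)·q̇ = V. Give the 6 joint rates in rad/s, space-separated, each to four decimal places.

-0.7090 0.0700 -0.5420 -0.5050 0.0010 -0.9900

o_n = [-0.5709, -0.2240, -0.6032]
J₁: ẑ×o_n = [0.2240, -0.5709, 0.0000], ω = ẑ
J2: z=[-0.9272, 0.3746, 0.0000] o=[0.1498, 0.3709, 0.4100] → [-0.3796, -0.9395, 0.8215, -0.9272, 0.3746, 0.0000]
J3: z=[-0.9272, 0.3746, 0.0000] o=[-0.0882, 0.4224, -0.3789] → [-0.0840, -0.2080, 0.7802, -0.9272, 0.3746, 0.0000]
J4: z=[-0.0196, -0.0485, -0.9986] o=[-0.1443, 0.2836, -0.3711] → [-0.4956, 0.4215, -0.0108, -0.0196, -0.0485, -0.9986]
J5: z=[-0.9393, -0.3412, 0.0350] o=[0.0269, -0.1858, -0.3516] → [0.0872, -0.2573, -0.1681, -0.9393, -0.3412, 0.0350]
J6: z=[0.2729, -0.8054, -0.5262] o=[-0.0250, -0.0646, -0.5640] → [-0.0523, 0.2979, -0.4831, 0.2729, -0.8054, -0.5262]
q̇ = J⁺·V = [-0.7090, 0.0700, -0.5420, -0.5050, 0.0010, -0.9900]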